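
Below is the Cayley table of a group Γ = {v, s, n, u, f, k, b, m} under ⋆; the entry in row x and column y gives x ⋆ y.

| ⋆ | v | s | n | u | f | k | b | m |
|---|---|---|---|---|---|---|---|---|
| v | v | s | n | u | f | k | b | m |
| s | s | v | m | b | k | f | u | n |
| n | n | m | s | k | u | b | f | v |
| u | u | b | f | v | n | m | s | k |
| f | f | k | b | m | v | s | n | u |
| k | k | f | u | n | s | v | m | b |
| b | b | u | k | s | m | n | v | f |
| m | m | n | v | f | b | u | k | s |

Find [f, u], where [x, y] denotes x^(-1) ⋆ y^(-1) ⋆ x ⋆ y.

s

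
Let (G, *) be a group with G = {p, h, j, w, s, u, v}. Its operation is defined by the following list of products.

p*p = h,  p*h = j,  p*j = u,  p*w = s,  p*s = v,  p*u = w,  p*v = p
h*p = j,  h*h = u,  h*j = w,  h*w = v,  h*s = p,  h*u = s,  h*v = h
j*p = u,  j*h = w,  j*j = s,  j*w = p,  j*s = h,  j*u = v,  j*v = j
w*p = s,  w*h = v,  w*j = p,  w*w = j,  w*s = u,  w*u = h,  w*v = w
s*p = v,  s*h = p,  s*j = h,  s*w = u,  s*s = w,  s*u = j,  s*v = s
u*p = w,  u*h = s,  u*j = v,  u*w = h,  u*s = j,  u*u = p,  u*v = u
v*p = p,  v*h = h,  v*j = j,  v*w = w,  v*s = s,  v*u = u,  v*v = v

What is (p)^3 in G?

j

p^1 = p
p^2 = p*p = h
p^3 = h*p = j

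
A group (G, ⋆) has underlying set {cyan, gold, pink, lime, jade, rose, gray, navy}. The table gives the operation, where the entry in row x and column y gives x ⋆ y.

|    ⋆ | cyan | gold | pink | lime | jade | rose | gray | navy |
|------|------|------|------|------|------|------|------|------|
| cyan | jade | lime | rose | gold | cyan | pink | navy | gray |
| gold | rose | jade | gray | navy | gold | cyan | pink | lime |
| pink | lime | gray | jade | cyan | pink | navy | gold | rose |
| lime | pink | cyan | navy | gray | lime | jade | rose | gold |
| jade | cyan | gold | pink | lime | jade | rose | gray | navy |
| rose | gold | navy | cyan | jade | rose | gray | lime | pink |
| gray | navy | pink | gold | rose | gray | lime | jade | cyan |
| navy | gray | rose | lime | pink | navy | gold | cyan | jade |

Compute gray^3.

gray^1 = gray
gray^2 = gray ⋆ gray = jade
gray^3 = jade ⋆ gray = gray
(Structurally, G here is isomorphic to the dihedral group D_4.)

gray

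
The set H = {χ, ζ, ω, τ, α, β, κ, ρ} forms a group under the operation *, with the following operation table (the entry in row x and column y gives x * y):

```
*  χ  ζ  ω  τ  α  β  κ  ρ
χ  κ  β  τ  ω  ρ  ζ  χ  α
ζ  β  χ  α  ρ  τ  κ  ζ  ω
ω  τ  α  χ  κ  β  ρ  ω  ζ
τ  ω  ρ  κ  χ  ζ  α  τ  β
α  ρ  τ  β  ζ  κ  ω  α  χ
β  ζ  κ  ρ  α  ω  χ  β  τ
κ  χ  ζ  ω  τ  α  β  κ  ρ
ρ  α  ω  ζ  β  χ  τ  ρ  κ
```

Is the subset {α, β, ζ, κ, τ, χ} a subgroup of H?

ζ * τ = ρ, which is not in {α, β, ζ, κ, τ, χ}.
The subset is not closed under *, so it is not a subgroup.

No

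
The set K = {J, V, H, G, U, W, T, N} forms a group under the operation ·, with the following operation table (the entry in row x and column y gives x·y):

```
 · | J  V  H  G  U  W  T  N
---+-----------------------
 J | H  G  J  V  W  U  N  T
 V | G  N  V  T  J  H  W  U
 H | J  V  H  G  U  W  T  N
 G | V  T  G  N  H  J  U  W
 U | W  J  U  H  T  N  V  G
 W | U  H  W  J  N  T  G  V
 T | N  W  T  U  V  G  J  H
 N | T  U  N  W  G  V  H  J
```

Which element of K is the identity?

The identity e satisfies e·x = x for all x, so its row in the table reproduces the column headers.
Row H reads: J, V, H, G, U, W, T, N — exactly the header order. So H is the identity.

H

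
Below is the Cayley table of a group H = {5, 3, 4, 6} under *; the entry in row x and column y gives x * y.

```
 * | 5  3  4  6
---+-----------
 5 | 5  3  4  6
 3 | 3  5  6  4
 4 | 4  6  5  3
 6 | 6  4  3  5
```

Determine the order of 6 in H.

The identity element is 5 (its row matches the header).
6^1 = 6
6^2 = 6 * 6 = 5
The first power of 6 equal to the identity is 6^2, so ord(6) = 2.

2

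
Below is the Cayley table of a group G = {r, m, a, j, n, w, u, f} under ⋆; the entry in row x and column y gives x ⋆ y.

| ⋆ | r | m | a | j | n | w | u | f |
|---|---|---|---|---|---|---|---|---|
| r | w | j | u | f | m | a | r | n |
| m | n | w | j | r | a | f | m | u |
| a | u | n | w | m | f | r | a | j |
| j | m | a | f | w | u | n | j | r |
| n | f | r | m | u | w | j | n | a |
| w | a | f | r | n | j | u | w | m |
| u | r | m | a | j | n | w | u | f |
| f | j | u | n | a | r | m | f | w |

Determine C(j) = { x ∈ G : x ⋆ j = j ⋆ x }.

Compare row j with column j entry by entry.
w ⋆ j = n = j ⋆ w, so w commutes with j.
r ⋆ j = f but j ⋆ r = m, so r does not.
Collecting the elements that commute with j: C(j) = {j, n, u, w}.
(Structurally, G here is isomorphic to the quaternion group Q_8.)

{j, n, u, w}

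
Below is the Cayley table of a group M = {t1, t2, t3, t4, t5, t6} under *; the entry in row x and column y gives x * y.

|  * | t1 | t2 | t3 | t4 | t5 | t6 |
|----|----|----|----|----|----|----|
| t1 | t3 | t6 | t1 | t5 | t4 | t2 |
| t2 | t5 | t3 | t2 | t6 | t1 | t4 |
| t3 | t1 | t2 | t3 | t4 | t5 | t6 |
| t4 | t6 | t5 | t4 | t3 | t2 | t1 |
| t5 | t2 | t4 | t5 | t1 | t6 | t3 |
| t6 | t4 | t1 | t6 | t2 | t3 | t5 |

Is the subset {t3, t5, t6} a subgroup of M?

{t3, t5, t6} contains the identity t3.
Checking products: every product of two elements of {t3, t5, t6} (read from the table) lies in {t3, t5, t6}, so the set is closed.
In a finite group, a nonempty closed subset is a subgroup. So {t3, t5, t6} ≤ M.

Yes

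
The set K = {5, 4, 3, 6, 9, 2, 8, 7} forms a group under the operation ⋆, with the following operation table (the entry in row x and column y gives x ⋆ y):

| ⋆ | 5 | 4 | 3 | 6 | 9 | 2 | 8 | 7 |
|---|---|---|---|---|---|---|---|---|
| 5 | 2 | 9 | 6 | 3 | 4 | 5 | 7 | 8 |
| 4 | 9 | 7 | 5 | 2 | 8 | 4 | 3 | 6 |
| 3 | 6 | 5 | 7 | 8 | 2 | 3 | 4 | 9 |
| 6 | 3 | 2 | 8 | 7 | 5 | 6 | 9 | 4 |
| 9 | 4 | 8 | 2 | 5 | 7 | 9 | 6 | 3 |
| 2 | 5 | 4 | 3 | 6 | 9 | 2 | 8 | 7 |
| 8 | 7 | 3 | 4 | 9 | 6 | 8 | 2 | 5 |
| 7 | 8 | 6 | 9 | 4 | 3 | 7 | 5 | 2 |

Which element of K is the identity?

The identity e satisfies e ⋆ x = x for all x, so its row in the table reproduces the column headers.
Row 2 reads: 5, 4, 3, 6, 9, 2, 8, 7 — exactly the header order. So 2 is the identity.
(Structurally, K here is isomorphic to Z_2 x Z_4.)

2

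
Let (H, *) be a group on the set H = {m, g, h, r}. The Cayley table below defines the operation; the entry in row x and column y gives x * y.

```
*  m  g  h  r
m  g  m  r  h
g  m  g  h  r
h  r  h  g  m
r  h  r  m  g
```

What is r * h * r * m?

r

r * h = m
m * r = h
h * m = r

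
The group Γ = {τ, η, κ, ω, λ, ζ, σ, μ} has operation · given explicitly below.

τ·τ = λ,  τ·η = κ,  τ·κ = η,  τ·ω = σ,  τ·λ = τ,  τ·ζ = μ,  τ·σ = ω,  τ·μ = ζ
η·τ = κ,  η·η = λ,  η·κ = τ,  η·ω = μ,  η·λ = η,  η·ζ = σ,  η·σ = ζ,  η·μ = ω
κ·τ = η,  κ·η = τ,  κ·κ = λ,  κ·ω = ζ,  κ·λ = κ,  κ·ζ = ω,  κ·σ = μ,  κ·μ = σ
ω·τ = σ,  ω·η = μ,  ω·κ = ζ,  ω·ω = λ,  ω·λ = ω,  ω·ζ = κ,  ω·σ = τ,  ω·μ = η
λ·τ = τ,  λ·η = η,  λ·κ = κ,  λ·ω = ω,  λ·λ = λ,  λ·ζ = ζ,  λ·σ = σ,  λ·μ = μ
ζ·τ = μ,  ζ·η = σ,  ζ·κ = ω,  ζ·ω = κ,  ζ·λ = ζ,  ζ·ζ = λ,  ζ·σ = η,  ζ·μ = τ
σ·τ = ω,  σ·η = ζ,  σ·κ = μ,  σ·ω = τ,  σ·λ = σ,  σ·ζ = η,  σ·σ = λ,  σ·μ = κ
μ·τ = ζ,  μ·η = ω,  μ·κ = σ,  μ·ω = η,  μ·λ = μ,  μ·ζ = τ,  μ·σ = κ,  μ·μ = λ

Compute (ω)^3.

ω^1 = ω
ω^2 = ω·ω = λ
ω^3 = λ·ω = ω
(Structurally, Γ here is isomorphic to the elementary abelian group (Z_2)^3.)

ω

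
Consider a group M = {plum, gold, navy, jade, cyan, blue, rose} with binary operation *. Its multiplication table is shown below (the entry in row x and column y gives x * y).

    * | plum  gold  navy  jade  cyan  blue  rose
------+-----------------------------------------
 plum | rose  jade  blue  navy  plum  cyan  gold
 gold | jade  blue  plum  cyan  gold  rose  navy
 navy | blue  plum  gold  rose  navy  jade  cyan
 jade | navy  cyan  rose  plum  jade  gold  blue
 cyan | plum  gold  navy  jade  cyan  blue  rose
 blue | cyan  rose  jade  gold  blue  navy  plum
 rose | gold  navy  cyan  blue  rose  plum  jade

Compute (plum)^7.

plum^1 = plum
plum^2 = plum * plum = rose
plum^3 = rose * plum = gold
plum^4 = gold * plum = jade
plum^5 = jade * plum = navy
plum^6 = navy * plum = blue
plum^7 = blue * plum = cyan

cyan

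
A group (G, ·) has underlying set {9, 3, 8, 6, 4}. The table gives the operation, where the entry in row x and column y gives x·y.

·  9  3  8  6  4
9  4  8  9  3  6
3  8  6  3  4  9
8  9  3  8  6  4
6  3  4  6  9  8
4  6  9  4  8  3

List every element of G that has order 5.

{3, 4, 6, 9}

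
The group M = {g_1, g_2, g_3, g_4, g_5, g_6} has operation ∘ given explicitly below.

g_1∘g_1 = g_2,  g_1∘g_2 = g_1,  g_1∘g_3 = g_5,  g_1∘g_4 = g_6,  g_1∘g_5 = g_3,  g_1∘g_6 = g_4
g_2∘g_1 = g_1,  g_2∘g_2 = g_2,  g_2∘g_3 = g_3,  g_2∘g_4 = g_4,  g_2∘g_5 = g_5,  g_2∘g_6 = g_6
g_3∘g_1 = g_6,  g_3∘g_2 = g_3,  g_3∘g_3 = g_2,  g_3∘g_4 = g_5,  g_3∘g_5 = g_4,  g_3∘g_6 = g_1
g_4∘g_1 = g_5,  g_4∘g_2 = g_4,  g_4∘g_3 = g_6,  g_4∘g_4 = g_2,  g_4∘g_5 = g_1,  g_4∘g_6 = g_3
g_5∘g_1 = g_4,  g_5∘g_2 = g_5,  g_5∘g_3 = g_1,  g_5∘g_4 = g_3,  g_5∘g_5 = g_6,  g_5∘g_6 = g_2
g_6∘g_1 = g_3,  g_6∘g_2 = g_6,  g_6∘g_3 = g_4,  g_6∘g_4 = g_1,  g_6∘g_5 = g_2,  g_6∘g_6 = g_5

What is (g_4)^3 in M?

g_4

g_4^1 = g_4
g_4^2 = g_4 ∘ g_4 = g_2
g_4^3 = g_2 ∘ g_4 = g_4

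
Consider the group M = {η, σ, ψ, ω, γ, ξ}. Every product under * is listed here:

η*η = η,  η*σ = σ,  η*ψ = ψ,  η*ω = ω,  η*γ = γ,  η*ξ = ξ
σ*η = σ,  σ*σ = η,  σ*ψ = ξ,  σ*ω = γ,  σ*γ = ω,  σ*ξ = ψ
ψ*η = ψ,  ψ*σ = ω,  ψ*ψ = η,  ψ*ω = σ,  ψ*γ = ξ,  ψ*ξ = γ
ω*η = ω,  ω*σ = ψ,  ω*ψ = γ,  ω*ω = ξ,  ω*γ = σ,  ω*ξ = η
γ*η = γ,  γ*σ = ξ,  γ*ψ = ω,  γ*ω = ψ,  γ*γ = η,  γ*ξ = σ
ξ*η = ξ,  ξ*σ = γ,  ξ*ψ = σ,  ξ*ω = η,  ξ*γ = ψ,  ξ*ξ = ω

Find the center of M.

An element z is central iff its row equals its column in the table.
For ψ: ψ * ω = σ ≠ γ = ω * ψ, so ψ ∉ Z.
Checking each element this way leaves Z(M) = {η}.

{η}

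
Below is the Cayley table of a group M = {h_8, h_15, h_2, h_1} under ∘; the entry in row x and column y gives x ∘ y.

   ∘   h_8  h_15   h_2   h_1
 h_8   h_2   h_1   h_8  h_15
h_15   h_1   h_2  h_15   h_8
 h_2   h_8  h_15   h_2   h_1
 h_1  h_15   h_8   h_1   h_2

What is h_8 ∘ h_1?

Read row h_8, column h_1: h_8 ∘ h_1 = h_15.

h_15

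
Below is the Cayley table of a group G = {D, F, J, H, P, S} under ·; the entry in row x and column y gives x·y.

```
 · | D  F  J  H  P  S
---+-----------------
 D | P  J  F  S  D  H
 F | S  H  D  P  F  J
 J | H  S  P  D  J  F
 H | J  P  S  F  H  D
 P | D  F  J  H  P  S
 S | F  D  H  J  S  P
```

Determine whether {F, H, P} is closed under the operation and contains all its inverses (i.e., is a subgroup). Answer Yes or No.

Yes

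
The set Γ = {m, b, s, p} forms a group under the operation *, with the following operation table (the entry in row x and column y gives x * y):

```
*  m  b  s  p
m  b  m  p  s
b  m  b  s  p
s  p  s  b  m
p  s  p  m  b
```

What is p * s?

m

Read row p, column s: p * s = m.
(Structurally, Γ here is isomorphic to the Klein four-group V_4.)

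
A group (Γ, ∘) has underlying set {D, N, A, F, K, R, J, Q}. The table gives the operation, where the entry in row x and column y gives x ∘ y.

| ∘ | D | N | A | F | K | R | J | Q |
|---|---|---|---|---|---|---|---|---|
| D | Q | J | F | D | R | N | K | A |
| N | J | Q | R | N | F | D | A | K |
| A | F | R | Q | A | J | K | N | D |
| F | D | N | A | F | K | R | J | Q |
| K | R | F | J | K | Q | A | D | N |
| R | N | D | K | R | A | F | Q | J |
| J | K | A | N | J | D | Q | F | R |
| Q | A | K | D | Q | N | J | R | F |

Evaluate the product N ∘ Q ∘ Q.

N ∘ Q = K
K ∘ Q = N

N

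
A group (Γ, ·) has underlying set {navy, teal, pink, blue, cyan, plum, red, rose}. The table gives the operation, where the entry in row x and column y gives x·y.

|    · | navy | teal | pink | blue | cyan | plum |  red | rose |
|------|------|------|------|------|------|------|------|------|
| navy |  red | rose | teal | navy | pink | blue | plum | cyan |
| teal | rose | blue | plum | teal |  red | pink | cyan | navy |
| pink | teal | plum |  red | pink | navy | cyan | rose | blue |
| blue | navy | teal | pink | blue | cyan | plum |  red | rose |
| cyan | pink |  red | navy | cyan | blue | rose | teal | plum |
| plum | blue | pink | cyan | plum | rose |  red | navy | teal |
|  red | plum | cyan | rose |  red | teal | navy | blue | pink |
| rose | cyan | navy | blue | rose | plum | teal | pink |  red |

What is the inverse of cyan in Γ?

cyan

First locate the identity: row blue matches the header, so blue is the identity.
Scan row cyan for blue: cyan·cyan = blue. Hence cyan^(-1) = cyan.
(Structurally, Γ here is isomorphic to Z_2 x Z_4.)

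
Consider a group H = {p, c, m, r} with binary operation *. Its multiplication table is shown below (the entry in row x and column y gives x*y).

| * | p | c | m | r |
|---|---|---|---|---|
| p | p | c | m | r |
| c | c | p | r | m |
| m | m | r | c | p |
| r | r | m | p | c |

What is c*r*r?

c*r = m
m*r = p

p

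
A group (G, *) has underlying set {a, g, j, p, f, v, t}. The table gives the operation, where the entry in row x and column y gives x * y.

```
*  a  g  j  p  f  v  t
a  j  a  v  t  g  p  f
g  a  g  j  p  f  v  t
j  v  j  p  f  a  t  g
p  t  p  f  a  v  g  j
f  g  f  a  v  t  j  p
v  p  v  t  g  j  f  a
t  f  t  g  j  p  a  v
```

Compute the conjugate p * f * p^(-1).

f

The identity is g. In row p, the entry g sits in column v, so p^(-1) = v.
p * f = v
v * v = f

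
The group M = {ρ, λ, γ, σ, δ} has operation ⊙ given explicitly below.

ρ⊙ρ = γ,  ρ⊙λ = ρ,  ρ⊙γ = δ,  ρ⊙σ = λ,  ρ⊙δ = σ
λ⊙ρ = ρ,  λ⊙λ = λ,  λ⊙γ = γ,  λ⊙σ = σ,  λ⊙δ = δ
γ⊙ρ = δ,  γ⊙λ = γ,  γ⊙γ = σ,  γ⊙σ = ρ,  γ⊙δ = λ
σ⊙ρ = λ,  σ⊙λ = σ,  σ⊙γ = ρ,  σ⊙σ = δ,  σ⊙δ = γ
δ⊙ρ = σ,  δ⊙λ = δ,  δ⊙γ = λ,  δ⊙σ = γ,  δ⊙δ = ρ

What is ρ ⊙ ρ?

γ

Read row ρ, column ρ: ρ ⊙ ρ = γ.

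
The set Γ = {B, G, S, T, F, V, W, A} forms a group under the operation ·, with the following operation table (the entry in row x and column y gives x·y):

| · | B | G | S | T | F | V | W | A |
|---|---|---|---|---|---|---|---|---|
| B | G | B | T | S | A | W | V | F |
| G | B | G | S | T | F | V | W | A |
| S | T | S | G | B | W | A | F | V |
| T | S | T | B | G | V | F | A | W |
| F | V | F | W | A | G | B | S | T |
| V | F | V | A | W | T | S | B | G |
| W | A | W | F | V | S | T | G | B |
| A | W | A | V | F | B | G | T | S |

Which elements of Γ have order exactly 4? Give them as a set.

Identity is G. Compute the order of each non-identity element by repeated multiplication:
  B: B → G  (order 2)
  S: S → G  (order 2)
  T: T → G  (order 2)
  F: F → G  (order 2)
  V: V → S → A → G  (order 4)
  W: W → G  (order 2)
  A: A → S → V → G  (order 4)
Elements of order 4: {A, V}.

{A, V}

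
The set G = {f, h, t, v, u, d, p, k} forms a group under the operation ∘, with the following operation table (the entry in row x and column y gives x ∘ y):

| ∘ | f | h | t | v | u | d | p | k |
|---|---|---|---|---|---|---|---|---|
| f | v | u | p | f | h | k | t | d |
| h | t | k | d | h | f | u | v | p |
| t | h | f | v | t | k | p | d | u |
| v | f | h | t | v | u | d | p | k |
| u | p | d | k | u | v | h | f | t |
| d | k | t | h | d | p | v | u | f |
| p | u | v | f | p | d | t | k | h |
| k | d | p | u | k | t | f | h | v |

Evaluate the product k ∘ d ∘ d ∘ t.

u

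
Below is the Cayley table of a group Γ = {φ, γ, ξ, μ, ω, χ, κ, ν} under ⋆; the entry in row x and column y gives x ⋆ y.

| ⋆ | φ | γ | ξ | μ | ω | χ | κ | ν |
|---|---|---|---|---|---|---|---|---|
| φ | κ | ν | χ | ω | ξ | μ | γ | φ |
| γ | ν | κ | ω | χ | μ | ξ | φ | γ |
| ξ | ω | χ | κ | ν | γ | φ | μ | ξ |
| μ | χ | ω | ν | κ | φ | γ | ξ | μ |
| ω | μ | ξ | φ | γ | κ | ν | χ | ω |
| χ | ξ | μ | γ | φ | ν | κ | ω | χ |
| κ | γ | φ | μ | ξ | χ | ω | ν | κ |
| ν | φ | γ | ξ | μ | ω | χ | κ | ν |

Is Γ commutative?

No

φ ⋆ χ = μ but χ ⋆ φ = ξ.
Since φ and χ do not commute, Γ is not abelian.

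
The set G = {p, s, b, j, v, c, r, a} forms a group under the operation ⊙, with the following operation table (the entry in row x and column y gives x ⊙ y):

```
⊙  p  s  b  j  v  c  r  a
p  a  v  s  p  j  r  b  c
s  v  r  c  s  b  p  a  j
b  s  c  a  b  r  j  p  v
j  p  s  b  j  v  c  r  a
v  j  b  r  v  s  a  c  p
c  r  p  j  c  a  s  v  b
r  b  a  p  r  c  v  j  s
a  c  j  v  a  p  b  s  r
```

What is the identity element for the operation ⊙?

The identity e satisfies e ⊙ x = x for all x, so its row in the table reproduces the column headers.
Row j reads: p, s, b, j, v, c, r, a — exactly the header order. So j is the identity.

j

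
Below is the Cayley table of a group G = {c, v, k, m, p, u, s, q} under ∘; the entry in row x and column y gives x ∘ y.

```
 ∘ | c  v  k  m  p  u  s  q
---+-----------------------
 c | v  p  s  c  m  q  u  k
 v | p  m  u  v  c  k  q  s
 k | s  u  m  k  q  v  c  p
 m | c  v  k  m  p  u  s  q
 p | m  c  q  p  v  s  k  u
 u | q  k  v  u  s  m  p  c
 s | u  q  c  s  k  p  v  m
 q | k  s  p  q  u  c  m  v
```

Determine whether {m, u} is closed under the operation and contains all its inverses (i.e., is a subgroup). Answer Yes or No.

Yes

{m, u} contains the identity m.
Checking products: every product of two elements of {m, u} (read from the table) lies in {m, u}, so the set is closed.
In a finite group, a nonempty closed subset is a subgroup. So {m, u} ≤ G.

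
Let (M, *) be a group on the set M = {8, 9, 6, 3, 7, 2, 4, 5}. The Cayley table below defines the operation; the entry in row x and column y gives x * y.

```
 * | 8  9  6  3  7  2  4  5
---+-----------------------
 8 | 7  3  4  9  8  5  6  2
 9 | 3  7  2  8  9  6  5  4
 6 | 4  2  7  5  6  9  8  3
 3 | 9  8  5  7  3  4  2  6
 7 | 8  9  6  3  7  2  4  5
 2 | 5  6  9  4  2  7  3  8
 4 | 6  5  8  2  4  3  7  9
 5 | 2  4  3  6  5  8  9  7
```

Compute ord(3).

The identity element is 7 (its row matches the header).
3^1 = 3
3^2 = 3 * 3 = 7
The first power of 3 equal to the identity is 3^2, so ord(3) = 2.

2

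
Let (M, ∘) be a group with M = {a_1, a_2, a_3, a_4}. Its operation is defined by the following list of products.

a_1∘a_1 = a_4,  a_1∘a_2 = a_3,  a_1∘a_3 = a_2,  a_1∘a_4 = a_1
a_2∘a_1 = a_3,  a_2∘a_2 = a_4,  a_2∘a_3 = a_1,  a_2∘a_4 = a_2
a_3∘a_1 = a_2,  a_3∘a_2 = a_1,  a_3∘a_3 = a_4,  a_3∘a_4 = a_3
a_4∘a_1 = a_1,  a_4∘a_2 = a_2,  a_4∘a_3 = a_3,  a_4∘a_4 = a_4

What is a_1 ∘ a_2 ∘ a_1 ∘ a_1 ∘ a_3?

a_4

a_1 ∘ a_2 = a_3
a_3 ∘ a_1 = a_2
a_2 ∘ a_1 = a_3
a_3 ∘ a_3 = a_4
(Structurally, M here is isomorphic to the Klein four-group V_4.)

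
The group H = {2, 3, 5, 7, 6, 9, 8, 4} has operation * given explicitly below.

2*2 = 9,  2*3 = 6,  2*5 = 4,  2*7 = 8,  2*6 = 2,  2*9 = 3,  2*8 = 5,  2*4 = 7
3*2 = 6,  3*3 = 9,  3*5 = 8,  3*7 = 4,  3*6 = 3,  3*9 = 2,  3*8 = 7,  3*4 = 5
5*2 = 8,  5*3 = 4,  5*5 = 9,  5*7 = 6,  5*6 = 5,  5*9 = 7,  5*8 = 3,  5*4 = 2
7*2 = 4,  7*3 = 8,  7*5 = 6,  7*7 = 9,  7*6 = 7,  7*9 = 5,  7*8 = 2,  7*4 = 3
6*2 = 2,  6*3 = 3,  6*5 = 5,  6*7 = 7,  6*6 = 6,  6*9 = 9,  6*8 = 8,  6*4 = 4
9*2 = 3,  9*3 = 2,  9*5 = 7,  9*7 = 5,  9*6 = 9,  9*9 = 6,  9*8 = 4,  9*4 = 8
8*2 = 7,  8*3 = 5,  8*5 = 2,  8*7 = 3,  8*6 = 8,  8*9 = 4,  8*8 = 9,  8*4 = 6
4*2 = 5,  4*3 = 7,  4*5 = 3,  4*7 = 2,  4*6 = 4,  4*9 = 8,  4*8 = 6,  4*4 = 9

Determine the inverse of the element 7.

5

First locate the identity: row 6 matches the header, so 6 is the identity.
Scan row 7 for 6: 7 * 5 = 6. Hence 7^(-1) = 5.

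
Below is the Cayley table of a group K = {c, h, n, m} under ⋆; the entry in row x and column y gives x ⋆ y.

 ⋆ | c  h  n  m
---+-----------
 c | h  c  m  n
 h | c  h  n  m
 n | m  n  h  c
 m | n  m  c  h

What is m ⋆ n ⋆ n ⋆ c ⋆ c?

m ⋆ n = c
c ⋆ n = m
m ⋆ c = n
n ⋆ c = m

m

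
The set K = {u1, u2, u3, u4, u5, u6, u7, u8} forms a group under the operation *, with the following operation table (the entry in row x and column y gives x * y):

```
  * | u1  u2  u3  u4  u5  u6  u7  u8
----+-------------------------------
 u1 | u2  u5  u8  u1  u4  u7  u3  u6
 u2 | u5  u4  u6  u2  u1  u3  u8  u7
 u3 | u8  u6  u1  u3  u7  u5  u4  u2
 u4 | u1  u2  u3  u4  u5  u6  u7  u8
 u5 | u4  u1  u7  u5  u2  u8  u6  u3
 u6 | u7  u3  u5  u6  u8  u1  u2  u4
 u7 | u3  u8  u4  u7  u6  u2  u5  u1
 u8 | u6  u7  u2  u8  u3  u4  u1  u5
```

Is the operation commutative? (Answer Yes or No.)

Yes

Check whether the table is symmetric across its main diagonal.
Every entry (row x, col y) equals the entry (row y, col x), so K is abelian.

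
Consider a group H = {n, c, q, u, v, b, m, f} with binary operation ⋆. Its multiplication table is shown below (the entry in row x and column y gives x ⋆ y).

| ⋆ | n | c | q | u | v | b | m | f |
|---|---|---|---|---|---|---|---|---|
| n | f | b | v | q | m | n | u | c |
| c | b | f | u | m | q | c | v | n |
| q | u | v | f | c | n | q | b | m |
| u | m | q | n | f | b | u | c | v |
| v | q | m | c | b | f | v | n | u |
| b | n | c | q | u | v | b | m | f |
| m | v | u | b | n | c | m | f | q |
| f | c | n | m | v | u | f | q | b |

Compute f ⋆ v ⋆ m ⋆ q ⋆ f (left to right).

f ⋆ v = u
u ⋆ m = c
c ⋆ q = u
u ⋆ f = v

v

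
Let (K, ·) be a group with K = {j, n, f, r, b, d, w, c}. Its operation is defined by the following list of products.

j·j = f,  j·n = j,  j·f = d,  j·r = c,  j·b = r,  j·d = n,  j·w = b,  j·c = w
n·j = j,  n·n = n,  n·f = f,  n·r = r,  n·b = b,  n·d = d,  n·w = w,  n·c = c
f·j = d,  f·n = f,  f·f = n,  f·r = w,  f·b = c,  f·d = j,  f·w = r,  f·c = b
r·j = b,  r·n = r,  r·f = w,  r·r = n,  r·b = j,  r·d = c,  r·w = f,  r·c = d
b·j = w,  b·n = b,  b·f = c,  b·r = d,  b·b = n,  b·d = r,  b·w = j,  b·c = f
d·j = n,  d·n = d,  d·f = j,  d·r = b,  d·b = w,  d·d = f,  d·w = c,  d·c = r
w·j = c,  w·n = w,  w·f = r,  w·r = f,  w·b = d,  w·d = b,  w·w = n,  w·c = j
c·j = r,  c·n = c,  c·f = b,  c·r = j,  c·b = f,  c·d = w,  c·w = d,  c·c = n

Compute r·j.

b

Read row r, column j: r·j = b.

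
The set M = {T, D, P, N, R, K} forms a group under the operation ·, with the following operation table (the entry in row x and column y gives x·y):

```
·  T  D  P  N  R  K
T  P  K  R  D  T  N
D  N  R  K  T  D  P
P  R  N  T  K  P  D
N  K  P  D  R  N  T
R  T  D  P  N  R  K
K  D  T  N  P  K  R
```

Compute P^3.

P^1 = P
P^2 = P·P = T
P^3 = T·P = R

R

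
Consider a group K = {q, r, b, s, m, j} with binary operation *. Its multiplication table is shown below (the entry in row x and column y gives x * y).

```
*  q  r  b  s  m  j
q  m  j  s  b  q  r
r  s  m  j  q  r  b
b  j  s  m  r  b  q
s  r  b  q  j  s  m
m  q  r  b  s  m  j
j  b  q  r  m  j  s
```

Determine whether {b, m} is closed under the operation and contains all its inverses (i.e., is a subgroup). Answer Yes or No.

Yes

{b, m} contains the identity m.
Checking products: every product of two elements of {b, m} (read from the table) lies in {b, m}, so the set is closed.
In a finite group, a nonempty closed subset is a subgroup. So {b, m} ≤ K.
(Structurally, K here is isomorphic to the symmetric group S_3.)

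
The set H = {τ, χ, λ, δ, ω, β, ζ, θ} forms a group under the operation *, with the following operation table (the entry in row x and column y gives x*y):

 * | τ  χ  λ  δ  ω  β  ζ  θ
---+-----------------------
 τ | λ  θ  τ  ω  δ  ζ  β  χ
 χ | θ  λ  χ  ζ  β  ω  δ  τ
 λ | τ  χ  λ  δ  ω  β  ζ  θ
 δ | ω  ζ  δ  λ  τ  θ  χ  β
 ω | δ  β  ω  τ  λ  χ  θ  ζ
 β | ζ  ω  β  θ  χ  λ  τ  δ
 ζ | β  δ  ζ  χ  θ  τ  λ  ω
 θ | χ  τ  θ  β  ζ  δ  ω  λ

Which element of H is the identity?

The identity e satisfies e*x = x for all x, so its row in the table reproduces the column headers.
Row λ reads: τ, χ, λ, δ, ω, β, ζ, θ — exactly the header order. So λ is the identity.
(Structurally, H here is isomorphic to the elementary abelian group (Z_2)^3.)

λ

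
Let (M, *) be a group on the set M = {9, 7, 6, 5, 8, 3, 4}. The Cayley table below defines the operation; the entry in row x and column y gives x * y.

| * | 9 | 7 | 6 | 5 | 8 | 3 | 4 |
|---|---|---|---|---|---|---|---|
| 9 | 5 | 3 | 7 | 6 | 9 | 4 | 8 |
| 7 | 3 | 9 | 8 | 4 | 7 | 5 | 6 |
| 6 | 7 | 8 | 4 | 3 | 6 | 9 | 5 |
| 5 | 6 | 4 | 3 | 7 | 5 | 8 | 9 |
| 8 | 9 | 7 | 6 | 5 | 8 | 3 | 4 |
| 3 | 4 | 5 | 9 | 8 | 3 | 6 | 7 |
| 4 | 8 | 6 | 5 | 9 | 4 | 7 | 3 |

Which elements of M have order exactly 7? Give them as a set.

{3, 4, 5, 6, 7, 9}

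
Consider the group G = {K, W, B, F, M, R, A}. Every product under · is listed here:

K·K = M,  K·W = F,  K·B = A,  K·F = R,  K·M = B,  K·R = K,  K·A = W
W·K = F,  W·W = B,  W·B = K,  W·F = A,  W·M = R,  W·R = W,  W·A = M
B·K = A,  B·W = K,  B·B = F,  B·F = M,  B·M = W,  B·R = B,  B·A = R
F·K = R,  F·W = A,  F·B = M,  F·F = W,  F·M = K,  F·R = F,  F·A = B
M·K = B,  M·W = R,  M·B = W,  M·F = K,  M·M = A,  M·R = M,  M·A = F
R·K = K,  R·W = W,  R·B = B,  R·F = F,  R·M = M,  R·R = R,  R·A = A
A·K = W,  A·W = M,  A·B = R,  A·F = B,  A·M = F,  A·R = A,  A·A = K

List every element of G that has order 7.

{A, B, F, K, M, W}

Identity is R. Compute the order of each non-identity element by repeated multiplication:
  K: K → M → B → A → W → F → R  (order 7)
  W: W → B → K → F → A → M → R  (order 7)
  B: B → F → M → W → K → A → R  (order 7)
  F: F → W → A → B → M → K → R  (order 7)
  M: M → A → F → K → B → W → R  (order 7)
  A: A → K → W → M → F → B → R  (order 7)
Elements of order 7: {A, B, F, K, M, W}.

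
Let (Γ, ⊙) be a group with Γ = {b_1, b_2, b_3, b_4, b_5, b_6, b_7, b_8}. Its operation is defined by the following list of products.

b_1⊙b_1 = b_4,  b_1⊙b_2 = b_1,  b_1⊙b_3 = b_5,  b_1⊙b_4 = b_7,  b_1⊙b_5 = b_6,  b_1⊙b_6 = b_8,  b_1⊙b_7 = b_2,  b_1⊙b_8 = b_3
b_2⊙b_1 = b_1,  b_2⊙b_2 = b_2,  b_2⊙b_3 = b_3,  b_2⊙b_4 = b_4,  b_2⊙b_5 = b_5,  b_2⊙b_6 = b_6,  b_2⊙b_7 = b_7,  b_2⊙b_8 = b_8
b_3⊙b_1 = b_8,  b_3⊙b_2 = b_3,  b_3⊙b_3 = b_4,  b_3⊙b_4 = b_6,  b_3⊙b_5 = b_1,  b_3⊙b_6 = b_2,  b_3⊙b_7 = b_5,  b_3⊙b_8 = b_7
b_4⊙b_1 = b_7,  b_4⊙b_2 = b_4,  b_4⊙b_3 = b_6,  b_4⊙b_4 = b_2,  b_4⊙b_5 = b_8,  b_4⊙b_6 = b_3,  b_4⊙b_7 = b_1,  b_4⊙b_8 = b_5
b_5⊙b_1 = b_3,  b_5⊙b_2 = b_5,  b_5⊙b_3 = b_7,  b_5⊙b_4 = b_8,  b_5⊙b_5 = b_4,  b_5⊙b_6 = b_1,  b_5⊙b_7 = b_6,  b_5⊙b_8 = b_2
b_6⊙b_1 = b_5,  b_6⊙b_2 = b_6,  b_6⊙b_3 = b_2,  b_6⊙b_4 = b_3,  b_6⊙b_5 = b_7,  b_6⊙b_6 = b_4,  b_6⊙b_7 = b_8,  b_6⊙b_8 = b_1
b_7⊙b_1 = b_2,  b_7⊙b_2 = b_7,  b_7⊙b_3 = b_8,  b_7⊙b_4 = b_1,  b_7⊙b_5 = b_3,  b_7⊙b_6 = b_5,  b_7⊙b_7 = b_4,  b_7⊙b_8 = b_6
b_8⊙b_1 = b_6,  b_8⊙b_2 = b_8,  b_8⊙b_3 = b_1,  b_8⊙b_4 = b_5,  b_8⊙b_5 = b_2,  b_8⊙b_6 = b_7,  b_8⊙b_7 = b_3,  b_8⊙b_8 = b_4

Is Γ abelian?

No

b_8 ⊙ b_7 = b_3 but b_7 ⊙ b_8 = b_6.
Since b_8 and b_7 do not commute, Γ is not abelian.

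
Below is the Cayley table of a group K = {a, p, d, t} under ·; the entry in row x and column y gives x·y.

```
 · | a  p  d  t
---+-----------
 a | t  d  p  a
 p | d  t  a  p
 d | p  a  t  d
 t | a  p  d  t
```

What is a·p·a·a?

a·p = d
d·a = p
p·a = d
(Structurally, K here is isomorphic to the Klein four-group V_4.)

d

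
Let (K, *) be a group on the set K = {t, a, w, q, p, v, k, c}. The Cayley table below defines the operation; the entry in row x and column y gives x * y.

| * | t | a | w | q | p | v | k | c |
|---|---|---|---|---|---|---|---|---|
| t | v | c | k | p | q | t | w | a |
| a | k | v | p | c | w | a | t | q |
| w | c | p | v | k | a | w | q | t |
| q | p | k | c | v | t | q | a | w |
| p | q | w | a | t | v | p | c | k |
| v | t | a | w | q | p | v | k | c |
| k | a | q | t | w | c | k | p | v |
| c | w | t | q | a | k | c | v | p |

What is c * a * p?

c * a = t
t * p = q
(Structurally, K here is isomorphic to the dihedral group D_4.)

q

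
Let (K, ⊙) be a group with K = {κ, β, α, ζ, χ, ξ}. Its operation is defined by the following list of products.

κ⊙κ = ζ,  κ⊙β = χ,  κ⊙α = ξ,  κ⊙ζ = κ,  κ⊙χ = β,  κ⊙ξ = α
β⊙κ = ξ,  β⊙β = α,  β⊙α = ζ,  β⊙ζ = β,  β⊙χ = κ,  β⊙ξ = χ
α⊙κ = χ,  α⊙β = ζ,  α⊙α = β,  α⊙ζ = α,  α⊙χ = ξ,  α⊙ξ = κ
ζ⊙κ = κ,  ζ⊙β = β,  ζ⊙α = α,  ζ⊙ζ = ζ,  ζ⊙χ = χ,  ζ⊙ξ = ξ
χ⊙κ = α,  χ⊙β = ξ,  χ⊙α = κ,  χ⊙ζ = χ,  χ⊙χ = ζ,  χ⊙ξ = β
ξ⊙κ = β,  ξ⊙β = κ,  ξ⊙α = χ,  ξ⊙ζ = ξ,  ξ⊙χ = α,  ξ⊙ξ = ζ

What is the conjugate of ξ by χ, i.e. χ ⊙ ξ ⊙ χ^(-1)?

κ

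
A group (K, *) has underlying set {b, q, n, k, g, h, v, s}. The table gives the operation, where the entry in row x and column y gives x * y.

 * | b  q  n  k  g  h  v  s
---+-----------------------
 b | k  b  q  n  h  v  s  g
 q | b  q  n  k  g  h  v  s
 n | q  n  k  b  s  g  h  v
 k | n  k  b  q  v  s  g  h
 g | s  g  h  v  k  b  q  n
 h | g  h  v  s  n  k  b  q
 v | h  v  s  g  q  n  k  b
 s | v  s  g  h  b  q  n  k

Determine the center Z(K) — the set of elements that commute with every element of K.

An element z is central iff its row equals its column in the table.
For h: h * n = v ≠ g = n * h, so h ∉ Z.
Checking each element this way leaves Z(K) = {k, q}.

{k, q}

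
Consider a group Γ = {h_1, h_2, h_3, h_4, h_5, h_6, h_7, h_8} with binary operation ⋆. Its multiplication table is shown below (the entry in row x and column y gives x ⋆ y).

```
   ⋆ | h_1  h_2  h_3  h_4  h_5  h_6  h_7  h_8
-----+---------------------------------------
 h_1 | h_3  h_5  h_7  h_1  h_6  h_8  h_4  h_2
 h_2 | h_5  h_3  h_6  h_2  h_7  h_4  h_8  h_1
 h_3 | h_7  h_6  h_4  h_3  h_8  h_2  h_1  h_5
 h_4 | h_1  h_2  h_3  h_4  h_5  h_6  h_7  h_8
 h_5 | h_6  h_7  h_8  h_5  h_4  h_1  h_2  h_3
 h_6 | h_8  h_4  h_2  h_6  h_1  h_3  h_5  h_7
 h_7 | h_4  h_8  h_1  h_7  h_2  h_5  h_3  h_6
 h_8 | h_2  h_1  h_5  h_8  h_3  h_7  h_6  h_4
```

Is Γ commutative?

Yes

Check whether the table is symmetric across its main diagonal.
Every entry (row x, col y) equals the entry (row y, col x), so Γ is abelian.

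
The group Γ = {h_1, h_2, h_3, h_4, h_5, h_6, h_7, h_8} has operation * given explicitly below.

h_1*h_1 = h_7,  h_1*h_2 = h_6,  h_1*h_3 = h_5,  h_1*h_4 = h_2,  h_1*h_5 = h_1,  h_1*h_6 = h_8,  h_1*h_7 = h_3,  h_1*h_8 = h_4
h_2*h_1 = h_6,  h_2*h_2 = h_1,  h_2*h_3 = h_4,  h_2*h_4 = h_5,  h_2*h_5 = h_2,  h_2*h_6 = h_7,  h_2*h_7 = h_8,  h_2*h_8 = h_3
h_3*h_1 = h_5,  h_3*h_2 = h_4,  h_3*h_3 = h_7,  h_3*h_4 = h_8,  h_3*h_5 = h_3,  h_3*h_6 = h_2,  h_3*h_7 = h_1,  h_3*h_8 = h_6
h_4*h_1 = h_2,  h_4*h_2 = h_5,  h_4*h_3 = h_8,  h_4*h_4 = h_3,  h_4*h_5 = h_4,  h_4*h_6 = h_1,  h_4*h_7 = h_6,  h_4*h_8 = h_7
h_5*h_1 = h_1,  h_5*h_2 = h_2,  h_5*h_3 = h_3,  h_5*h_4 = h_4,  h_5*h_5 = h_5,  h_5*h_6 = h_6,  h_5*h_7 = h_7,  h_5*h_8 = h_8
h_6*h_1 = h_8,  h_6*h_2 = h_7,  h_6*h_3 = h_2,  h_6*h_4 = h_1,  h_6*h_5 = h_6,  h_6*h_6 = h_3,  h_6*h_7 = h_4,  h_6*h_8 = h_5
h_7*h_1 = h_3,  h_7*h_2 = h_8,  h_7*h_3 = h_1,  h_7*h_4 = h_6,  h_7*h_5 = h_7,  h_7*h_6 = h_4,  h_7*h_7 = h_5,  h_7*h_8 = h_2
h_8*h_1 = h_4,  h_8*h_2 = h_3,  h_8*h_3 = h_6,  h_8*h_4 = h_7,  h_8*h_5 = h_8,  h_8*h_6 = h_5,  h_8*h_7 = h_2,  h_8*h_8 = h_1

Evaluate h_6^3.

h_2

h_6^1 = h_6
h_6^2 = h_6 * h_6 = h_3
h_6^3 = h_3 * h_6 = h_2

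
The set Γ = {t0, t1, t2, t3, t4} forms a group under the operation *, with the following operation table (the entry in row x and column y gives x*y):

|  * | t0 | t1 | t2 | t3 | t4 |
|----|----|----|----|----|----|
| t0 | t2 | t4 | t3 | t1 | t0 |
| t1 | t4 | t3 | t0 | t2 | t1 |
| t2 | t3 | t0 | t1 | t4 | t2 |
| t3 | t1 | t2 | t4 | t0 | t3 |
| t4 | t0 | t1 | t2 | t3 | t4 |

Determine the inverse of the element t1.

t0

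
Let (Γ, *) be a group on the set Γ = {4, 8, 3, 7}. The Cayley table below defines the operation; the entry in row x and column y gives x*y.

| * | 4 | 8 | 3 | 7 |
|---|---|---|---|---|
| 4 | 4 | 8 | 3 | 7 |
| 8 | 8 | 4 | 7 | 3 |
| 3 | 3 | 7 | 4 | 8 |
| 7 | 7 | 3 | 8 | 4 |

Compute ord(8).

The identity element is 4 (its row matches the header).
8^1 = 8
8^2 = 8*8 = 4
The first power of 8 equal to the identity is 8^2, so ord(8) = 2.

2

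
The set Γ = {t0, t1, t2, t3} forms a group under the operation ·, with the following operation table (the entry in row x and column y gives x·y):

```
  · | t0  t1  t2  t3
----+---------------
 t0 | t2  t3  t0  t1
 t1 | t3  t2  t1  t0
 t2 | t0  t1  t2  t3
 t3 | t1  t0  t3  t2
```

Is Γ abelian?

Yes

Check whether the table is symmetric across its main diagonal.
Every entry (row x, col y) equals the entry (row y, col x), so Γ is abelian.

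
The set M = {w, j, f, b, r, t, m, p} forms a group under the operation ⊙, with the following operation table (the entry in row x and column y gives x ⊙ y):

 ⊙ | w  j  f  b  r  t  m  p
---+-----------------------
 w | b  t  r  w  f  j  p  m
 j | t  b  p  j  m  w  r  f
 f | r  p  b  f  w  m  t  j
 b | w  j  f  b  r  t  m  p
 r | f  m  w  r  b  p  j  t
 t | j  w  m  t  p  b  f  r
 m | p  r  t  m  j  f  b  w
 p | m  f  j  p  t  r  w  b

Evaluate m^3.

m^1 = m
m^2 = m ⊙ m = b
m^3 = b ⊙ m = m

m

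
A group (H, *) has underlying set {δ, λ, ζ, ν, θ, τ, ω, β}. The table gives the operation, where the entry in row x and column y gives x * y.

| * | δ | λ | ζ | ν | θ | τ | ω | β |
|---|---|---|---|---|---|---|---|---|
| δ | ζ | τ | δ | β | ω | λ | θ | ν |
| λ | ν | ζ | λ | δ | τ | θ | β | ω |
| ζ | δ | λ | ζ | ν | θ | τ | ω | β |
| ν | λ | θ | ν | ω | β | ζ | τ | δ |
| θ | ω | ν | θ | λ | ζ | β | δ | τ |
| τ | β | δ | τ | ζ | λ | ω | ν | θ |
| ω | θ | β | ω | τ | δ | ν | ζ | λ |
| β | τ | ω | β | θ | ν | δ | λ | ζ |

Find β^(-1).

First locate the identity: row ζ matches the header, so ζ is the identity.
Scan row β for ζ: β * β = ζ. Hence β^(-1) = β.

β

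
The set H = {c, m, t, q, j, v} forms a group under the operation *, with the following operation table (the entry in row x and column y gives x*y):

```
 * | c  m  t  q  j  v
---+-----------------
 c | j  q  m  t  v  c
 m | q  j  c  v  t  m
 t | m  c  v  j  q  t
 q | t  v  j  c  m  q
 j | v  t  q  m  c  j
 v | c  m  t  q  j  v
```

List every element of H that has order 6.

Identity is v. Compute the order of each non-identity element by repeated multiplication:
  c: c → j → v  (order 3)
  m: m → j → t → c → q → v  (order 6)
  t: t → v  (order 2)
  q: q → c → t → j → m → v  (order 6)
  j: j → c → v  (order 3)
Elements of order 6: {m, q}.

{m, q}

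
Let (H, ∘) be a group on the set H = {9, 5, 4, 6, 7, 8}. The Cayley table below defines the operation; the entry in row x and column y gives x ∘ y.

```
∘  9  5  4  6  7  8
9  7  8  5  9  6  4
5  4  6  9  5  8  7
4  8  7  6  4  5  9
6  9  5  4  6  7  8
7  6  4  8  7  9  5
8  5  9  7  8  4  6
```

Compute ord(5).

2

The identity element is 6 (its row matches the header).
5^1 = 5
5^2 = 5 ∘ 5 = 6
The first power of 5 equal to the identity is 5^2, so ord(5) = 2.
(Structurally, H here is isomorphic to the symmetric group S_3.)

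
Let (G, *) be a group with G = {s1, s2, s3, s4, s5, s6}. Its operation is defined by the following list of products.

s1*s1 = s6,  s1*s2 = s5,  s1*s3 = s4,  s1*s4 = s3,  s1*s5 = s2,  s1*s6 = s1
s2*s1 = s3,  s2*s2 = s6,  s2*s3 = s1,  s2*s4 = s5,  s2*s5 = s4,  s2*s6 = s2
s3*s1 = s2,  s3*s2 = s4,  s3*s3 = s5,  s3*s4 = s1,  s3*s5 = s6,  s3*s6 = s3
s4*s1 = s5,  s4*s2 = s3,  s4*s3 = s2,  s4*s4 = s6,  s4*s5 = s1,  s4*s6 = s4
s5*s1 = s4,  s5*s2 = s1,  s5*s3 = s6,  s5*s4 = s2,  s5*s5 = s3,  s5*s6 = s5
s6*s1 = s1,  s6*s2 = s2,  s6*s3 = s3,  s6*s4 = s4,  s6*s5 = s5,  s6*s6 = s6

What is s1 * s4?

Read row s1, column s4: s1 * s4 = s3.

s3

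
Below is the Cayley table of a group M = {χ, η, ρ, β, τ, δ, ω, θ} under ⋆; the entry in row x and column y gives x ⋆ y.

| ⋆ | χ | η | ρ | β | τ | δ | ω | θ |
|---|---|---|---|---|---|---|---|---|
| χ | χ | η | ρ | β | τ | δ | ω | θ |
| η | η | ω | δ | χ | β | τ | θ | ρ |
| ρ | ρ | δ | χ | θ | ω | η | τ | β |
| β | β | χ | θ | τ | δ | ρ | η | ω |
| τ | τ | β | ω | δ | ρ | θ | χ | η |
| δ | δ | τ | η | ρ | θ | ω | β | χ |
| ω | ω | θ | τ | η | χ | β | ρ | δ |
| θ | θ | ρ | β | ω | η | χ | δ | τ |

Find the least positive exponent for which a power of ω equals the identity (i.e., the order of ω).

4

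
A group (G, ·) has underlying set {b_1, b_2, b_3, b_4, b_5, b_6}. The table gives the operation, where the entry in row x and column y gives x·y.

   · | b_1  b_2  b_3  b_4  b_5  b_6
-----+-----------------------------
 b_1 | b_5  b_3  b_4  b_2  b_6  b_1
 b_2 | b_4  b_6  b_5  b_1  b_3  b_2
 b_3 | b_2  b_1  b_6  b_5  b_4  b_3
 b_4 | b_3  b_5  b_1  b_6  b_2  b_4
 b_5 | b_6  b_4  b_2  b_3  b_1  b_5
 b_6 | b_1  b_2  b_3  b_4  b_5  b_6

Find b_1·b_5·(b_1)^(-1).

b_5

The identity is b_6. In row b_1, the entry b_6 sits in column b_5, so b_1^(-1) = b_5.
b_1·b_5 = b_6
b_6·b_5 = b_5
(Structurally, G here is isomorphic to the symmetric group S_3.)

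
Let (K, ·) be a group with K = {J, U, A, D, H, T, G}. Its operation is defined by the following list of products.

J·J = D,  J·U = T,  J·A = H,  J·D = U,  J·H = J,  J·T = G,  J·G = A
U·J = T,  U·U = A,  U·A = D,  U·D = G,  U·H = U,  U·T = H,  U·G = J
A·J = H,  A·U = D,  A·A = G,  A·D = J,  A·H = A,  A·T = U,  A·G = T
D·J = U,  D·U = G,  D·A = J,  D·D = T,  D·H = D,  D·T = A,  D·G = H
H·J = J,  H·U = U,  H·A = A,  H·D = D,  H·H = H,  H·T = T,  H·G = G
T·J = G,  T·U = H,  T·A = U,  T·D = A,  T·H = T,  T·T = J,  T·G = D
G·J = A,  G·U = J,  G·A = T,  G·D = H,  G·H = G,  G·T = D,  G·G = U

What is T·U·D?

T·U = H
H·D = D

D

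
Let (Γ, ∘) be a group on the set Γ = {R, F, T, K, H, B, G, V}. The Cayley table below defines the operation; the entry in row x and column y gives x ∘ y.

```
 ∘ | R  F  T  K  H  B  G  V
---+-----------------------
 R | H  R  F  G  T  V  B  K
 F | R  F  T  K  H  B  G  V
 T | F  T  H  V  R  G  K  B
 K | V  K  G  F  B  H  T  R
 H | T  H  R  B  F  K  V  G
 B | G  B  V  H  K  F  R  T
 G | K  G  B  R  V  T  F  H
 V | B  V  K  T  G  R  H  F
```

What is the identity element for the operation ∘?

F

The identity e satisfies e ∘ x = x for all x, so its row in the table reproduces the column headers.
Row F reads: R, F, T, K, H, B, G, V — exactly the header order. So F is the identity.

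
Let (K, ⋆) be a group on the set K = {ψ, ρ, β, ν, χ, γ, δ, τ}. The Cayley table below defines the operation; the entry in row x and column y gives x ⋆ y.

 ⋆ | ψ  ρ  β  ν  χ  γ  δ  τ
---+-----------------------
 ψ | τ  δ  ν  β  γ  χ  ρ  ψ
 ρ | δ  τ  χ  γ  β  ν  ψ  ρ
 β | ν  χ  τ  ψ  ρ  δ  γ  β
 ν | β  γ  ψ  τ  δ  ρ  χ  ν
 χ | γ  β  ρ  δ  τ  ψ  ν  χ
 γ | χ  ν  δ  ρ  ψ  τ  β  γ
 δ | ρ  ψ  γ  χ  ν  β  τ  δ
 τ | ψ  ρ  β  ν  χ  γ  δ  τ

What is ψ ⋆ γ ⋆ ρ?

ψ ⋆ γ = χ
χ ⋆ ρ = β

β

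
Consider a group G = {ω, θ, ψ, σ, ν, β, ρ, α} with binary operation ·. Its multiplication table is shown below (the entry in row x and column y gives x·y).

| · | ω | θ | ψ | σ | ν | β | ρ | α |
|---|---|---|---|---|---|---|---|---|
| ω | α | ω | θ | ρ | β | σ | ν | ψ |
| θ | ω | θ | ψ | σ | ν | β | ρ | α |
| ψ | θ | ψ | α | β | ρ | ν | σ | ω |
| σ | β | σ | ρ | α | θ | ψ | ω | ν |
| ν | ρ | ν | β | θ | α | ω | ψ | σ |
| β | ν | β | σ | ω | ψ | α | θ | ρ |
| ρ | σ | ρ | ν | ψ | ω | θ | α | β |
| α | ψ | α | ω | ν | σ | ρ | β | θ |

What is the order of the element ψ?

4

The identity element is θ (its row matches the header).
ψ^1 = ψ
ψ^2 = ψ·ψ = α
ψ^3 = α·ψ = ω
ψ^4 = ω·ψ = θ
The first power of ψ equal to the identity is ψ^4, so ord(ψ) = 4.
(Structurally, G here is isomorphic to the quaternion group Q_8.)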